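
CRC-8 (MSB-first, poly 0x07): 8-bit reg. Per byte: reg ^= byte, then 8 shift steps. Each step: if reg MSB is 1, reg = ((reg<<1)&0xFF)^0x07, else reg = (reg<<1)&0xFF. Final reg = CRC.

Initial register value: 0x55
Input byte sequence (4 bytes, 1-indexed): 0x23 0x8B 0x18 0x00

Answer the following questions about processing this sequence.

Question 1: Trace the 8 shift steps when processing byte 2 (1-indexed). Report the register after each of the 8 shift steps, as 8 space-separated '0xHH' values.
Answer: 0x9B 0x31 0x62 0xC4 0x8F 0x19 0x32 0x64

Derivation:
After byte 1 (0x23): reg=0x45
Register before byte 2: 0x45
After XOR with byte 0x8B: 0xCE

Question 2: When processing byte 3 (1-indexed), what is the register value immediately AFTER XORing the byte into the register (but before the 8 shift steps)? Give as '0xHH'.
Answer: 0x7C

Derivation:
Register before byte 3: 0x64
Byte 3: 0x18
0x64 XOR 0x18 = 0x7C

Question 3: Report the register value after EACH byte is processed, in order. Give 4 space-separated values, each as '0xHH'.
0x45 0x64 0x73 0x5E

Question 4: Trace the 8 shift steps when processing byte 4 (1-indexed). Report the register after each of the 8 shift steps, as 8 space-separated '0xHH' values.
Answer: 0xE6 0xCB 0x91 0x25 0x4A 0x94 0x2F 0x5E

Derivation:
After byte 1 (0x23): reg=0x45
After byte 2 (0x8B): reg=0x64
After byte 3 (0x18): reg=0x73
Register before byte 4: 0x73
After XOR with byte 0x00: 0x73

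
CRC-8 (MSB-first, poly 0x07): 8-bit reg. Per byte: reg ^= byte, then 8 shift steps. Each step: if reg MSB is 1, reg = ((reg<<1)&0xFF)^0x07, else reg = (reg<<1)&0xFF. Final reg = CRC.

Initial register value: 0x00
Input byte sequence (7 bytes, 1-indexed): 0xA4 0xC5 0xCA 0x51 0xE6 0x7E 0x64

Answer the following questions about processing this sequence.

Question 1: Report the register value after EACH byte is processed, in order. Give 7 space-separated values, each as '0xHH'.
0x75 0x19 0x37 0x35 0x37 0xF8 0xDD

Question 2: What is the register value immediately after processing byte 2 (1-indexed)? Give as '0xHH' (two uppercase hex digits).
After byte 1 (0xA4): reg=0x75
After byte 2 (0xC5): reg=0x19

Answer: 0x19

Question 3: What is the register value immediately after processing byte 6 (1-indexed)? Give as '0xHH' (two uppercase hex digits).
After byte 1 (0xA4): reg=0x75
After byte 2 (0xC5): reg=0x19
After byte 3 (0xCA): reg=0x37
After byte 4 (0x51): reg=0x35
After byte 5 (0xE6): reg=0x37
After byte 6 (0x7E): reg=0xF8

Answer: 0xF8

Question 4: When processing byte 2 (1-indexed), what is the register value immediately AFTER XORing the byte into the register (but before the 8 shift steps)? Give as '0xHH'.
Answer: 0xB0

Derivation:
Register before byte 2: 0x75
Byte 2: 0xC5
0x75 XOR 0xC5 = 0xB0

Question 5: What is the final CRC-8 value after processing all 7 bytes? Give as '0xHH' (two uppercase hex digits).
Answer: 0xDD

Derivation:
After byte 1 (0xA4): reg=0x75
After byte 2 (0xC5): reg=0x19
After byte 3 (0xCA): reg=0x37
After byte 4 (0x51): reg=0x35
After byte 5 (0xE6): reg=0x37
After byte 6 (0x7E): reg=0xF8
After byte 7 (0x64): reg=0xDD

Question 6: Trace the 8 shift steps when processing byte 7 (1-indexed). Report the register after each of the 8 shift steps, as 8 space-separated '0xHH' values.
After byte 1 (0xA4): reg=0x75
After byte 2 (0xC5): reg=0x19
After byte 3 (0xCA): reg=0x37
After byte 4 (0x51): reg=0x35
After byte 5 (0xE6): reg=0x37
After byte 6 (0x7E): reg=0xF8
Register before byte 7: 0xF8
After XOR with byte 0x64: 0x9C

Answer: 0x3F 0x7E 0xFC 0xFF 0xF9 0xF5 0xED 0xDD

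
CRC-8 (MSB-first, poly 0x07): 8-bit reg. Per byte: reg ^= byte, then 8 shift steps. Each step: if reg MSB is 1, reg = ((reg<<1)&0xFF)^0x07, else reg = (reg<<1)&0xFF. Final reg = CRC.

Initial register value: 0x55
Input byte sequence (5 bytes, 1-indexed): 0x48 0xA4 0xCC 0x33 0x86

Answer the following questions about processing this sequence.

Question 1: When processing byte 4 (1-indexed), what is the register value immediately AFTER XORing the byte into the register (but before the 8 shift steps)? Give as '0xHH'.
Register before byte 4: 0x15
Byte 4: 0x33
0x15 XOR 0x33 = 0x26

Answer: 0x26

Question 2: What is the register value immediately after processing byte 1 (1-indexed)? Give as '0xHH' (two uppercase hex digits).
Answer: 0x53

Derivation:
After byte 1 (0x48): reg=0x53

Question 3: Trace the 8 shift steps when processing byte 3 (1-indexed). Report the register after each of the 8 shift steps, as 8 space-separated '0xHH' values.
Answer: 0x0E 0x1C 0x38 0x70 0xE0 0xC7 0x89 0x15

Derivation:
After byte 1 (0x48): reg=0x53
After byte 2 (0xA4): reg=0xCB
Register before byte 3: 0xCB
After XOR with byte 0xCC: 0x07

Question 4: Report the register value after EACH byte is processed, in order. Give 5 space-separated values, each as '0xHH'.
0x53 0xCB 0x15 0xF2 0x4B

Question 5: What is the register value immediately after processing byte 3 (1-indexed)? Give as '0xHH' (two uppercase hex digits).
Answer: 0x15

Derivation:
After byte 1 (0x48): reg=0x53
After byte 2 (0xA4): reg=0xCB
After byte 3 (0xCC): reg=0x15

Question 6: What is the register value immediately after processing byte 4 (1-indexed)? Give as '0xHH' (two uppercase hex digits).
Answer: 0xF2

Derivation:
After byte 1 (0x48): reg=0x53
After byte 2 (0xA4): reg=0xCB
After byte 3 (0xCC): reg=0x15
After byte 4 (0x33): reg=0xF2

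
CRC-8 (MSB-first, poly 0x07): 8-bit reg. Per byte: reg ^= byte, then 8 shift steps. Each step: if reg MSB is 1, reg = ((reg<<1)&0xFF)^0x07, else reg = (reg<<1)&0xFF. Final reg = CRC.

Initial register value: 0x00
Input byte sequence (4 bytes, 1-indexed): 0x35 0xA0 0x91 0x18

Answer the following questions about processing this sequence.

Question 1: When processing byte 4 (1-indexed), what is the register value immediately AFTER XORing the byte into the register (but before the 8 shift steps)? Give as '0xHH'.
Answer: 0xDF

Derivation:
Register before byte 4: 0xC7
Byte 4: 0x18
0xC7 XOR 0x18 = 0xDF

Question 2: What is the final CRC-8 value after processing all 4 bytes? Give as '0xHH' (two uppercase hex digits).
Answer: 0x13

Derivation:
After byte 1 (0x35): reg=0x8B
After byte 2 (0xA0): reg=0xD1
After byte 3 (0x91): reg=0xC7
After byte 4 (0x18): reg=0x13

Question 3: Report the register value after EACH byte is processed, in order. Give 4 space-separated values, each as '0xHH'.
0x8B 0xD1 0xC7 0x13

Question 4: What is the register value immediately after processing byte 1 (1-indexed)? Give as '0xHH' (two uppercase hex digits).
After byte 1 (0x35): reg=0x8B

Answer: 0x8B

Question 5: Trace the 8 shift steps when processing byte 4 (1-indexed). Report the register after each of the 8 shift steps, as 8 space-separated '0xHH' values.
Answer: 0xB9 0x75 0xEA 0xD3 0xA1 0x45 0x8A 0x13

Derivation:
After byte 1 (0x35): reg=0x8B
After byte 2 (0xA0): reg=0xD1
After byte 3 (0x91): reg=0xC7
Register before byte 4: 0xC7
After XOR with byte 0x18: 0xDF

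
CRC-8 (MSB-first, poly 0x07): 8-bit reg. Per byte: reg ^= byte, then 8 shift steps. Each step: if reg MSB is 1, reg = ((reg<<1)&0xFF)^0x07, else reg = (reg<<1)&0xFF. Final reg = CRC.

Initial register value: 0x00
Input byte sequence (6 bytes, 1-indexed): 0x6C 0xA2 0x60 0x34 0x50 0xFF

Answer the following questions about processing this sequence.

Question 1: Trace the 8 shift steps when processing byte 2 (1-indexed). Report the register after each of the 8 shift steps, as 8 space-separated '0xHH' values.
After byte 1 (0x6C): reg=0x03
Register before byte 2: 0x03
After XOR with byte 0xA2: 0xA1

Answer: 0x45 0x8A 0x13 0x26 0x4C 0x98 0x37 0x6E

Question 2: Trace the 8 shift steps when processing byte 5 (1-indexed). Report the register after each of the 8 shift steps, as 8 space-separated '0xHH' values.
After byte 1 (0x6C): reg=0x03
After byte 2 (0xA2): reg=0x6E
After byte 3 (0x60): reg=0x2A
After byte 4 (0x34): reg=0x5A
Register before byte 5: 0x5A
After XOR with byte 0x50: 0x0A

Answer: 0x14 0x28 0x50 0xA0 0x47 0x8E 0x1B 0x36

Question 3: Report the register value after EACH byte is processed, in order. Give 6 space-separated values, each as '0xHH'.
0x03 0x6E 0x2A 0x5A 0x36 0x71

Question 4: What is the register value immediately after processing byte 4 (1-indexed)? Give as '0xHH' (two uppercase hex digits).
After byte 1 (0x6C): reg=0x03
After byte 2 (0xA2): reg=0x6E
After byte 3 (0x60): reg=0x2A
After byte 4 (0x34): reg=0x5A

Answer: 0x5A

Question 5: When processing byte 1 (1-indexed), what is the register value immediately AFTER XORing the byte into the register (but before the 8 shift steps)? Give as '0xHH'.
Register before byte 1: 0x00
Byte 1: 0x6C
0x00 XOR 0x6C = 0x6C

Answer: 0x6C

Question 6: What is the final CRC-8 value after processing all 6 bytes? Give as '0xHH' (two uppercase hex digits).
Answer: 0x71

Derivation:
After byte 1 (0x6C): reg=0x03
After byte 2 (0xA2): reg=0x6E
After byte 3 (0x60): reg=0x2A
After byte 4 (0x34): reg=0x5A
After byte 5 (0x50): reg=0x36
After byte 6 (0xFF): reg=0x71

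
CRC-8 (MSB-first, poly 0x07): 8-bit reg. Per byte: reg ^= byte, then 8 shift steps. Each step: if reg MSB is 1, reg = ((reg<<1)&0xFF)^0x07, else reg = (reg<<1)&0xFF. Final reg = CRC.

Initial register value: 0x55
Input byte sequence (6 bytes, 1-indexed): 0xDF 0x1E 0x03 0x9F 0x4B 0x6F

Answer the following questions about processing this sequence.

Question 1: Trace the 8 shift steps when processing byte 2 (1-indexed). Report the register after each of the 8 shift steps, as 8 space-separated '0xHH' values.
After byte 1 (0xDF): reg=0xBF
Register before byte 2: 0xBF
After XOR with byte 0x1E: 0xA1

Answer: 0x45 0x8A 0x13 0x26 0x4C 0x98 0x37 0x6E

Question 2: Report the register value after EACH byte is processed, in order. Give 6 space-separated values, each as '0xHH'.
0xBF 0x6E 0x04 0xC8 0x80 0x83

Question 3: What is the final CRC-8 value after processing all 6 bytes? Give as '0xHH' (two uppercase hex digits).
Answer: 0x83

Derivation:
After byte 1 (0xDF): reg=0xBF
After byte 2 (0x1E): reg=0x6E
After byte 3 (0x03): reg=0x04
After byte 4 (0x9F): reg=0xC8
After byte 5 (0x4B): reg=0x80
After byte 6 (0x6F): reg=0x83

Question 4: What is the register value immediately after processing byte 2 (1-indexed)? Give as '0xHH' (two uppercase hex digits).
After byte 1 (0xDF): reg=0xBF
After byte 2 (0x1E): reg=0x6E

Answer: 0x6E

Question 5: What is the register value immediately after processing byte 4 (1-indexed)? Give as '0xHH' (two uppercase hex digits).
After byte 1 (0xDF): reg=0xBF
After byte 2 (0x1E): reg=0x6E
After byte 3 (0x03): reg=0x04
After byte 4 (0x9F): reg=0xC8

Answer: 0xC8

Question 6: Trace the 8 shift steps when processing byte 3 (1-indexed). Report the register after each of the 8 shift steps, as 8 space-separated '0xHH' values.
Answer: 0xDA 0xB3 0x61 0xC2 0x83 0x01 0x02 0x04

Derivation:
After byte 1 (0xDF): reg=0xBF
After byte 2 (0x1E): reg=0x6E
Register before byte 3: 0x6E
After XOR with byte 0x03: 0x6D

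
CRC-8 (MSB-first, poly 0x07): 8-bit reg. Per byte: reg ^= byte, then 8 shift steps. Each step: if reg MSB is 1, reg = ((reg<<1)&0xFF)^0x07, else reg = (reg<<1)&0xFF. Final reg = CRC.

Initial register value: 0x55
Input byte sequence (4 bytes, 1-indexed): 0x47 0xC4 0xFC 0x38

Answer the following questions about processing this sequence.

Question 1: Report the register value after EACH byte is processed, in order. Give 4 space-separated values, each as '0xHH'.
0x7E 0x2F 0x37 0x2D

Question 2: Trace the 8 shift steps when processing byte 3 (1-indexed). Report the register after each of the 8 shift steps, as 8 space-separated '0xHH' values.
Answer: 0xA1 0x45 0x8A 0x13 0x26 0x4C 0x98 0x37

Derivation:
After byte 1 (0x47): reg=0x7E
After byte 2 (0xC4): reg=0x2F
Register before byte 3: 0x2F
After XOR with byte 0xFC: 0xD3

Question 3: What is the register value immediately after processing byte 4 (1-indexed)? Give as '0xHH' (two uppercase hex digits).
After byte 1 (0x47): reg=0x7E
After byte 2 (0xC4): reg=0x2F
After byte 3 (0xFC): reg=0x37
After byte 4 (0x38): reg=0x2D

Answer: 0x2D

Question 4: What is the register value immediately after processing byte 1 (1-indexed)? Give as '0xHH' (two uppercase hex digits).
Answer: 0x7E

Derivation:
After byte 1 (0x47): reg=0x7E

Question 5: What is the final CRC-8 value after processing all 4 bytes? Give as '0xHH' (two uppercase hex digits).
Answer: 0x2D

Derivation:
After byte 1 (0x47): reg=0x7E
After byte 2 (0xC4): reg=0x2F
After byte 3 (0xFC): reg=0x37
After byte 4 (0x38): reg=0x2D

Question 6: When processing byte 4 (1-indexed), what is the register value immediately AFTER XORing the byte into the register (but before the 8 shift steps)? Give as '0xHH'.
Answer: 0x0F

Derivation:
Register before byte 4: 0x37
Byte 4: 0x38
0x37 XOR 0x38 = 0x0F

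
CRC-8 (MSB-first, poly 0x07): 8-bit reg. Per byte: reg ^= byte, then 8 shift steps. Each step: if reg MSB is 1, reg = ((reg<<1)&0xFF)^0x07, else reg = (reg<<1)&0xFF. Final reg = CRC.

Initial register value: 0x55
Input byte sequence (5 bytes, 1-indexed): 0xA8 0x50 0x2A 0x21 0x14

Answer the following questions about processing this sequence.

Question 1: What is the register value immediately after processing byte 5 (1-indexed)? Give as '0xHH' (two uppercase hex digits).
Answer: 0x12

Derivation:
After byte 1 (0xA8): reg=0xFD
After byte 2 (0x50): reg=0x4A
After byte 3 (0x2A): reg=0x27
After byte 4 (0x21): reg=0x12
After byte 5 (0x14): reg=0x12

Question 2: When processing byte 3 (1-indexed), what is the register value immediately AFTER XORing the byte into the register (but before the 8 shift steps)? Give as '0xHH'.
Answer: 0x60

Derivation:
Register before byte 3: 0x4A
Byte 3: 0x2A
0x4A XOR 0x2A = 0x60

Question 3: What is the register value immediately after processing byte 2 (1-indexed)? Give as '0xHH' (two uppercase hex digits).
After byte 1 (0xA8): reg=0xFD
After byte 2 (0x50): reg=0x4A

Answer: 0x4A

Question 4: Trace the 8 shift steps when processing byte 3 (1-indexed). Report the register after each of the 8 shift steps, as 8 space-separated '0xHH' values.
Answer: 0xC0 0x87 0x09 0x12 0x24 0x48 0x90 0x27

Derivation:
After byte 1 (0xA8): reg=0xFD
After byte 2 (0x50): reg=0x4A
Register before byte 3: 0x4A
After XOR with byte 0x2A: 0x60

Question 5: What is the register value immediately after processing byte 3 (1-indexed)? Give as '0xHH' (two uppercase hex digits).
Answer: 0x27

Derivation:
After byte 1 (0xA8): reg=0xFD
After byte 2 (0x50): reg=0x4A
After byte 3 (0x2A): reg=0x27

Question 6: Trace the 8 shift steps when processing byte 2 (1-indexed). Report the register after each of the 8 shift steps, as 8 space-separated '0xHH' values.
Answer: 0x5D 0xBA 0x73 0xE6 0xCB 0x91 0x25 0x4A

Derivation:
After byte 1 (0xA8): reg=0xFD
Register before byte 2: 0xFD
After XOR with byte 0x50: 0xAD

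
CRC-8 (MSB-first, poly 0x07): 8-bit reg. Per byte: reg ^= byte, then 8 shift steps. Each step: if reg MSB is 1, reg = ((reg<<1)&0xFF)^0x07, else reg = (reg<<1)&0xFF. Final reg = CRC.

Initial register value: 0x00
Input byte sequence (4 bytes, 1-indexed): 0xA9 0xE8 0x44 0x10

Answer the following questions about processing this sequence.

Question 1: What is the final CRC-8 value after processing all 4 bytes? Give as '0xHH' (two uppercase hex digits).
After byte 1 (0xA9): reg=0x56
After byte 2 (0xE8): reg=0x33
After byte 3 (0x44): reg=0x42
After byte 4 (0x10): reg=0xB9

Answer: 0xB9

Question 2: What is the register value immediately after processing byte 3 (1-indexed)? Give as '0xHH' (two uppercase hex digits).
Answer: 0x42

Derivation:
After byte 1 (0xA9): reg=0x56
After byte 2 (0xE8): reg=0x33
After byte 3 (0x44): reg=0x42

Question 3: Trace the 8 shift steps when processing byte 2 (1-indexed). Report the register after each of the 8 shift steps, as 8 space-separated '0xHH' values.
Answer: 0x7B 0xF6 0xEB 0xD1 0xA5 0x4D 0x9A 0x33

Derivation:
After byte 1 (0xA9): reg=0x56
Register before byte 2: 0x56
After XOR with byte 0xE8: 0xBE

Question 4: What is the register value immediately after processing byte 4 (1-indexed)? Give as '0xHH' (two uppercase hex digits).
Answer: 0xB9

Derivation:
After byte 1 (0xA9): reg=0x56
After byte 2 (0xE8): reg=0x33
After byte 3 (0x44): reg=0x42
After byte 4 (0x10): reg=0xB9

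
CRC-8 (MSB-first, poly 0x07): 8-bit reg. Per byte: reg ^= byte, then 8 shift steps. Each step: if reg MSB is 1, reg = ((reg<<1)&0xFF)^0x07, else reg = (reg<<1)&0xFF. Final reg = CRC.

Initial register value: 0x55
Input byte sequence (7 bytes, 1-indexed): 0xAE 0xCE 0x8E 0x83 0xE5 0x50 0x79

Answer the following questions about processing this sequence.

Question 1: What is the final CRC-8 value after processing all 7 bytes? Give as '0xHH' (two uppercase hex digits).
Answer: 0xB6

Derivation:
After byte 1 (0xAE): reg=0xEF
After byte 2 (0xCE): reg=0xE7
After byte 3 (0x8E): reg=0x18
After byte 4 (0x83): reg=0xC8
After byte 5 (0xE5): reg=0xC3
After byte 6 (0x50): reg=0xF0
After byte 7 (0x79): reg=0xB6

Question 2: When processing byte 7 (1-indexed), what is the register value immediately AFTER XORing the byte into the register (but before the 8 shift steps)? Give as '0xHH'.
Answer: 0x89

Derivation:
Register before byte 7: 0xF0
Byte 7: 0x79
0xF0 XOR 0x79 = 0x89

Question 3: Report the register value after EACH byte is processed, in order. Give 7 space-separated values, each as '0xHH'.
0xEF 0xE7 0x18 0xC8 0xC3 0xF0 0xB6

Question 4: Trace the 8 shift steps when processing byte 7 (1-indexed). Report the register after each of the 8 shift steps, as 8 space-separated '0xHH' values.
After byte 1 (0xAE): reg=0xEF
After byte 2 (0xCE): reg=0xE7
After byte 3 (0x8E): reg=0x18
After byte 4 (0x83): reg=0xC8
After byte 5 (0xE5): reg=0xC3
After byte 6 (0x50): reg=0xF0
Register before byte 7: 0xF0
After XOR with byte 0x79: 0x89

Answer: 0x15 0x2A 0x54 0xA8 0x57 0xAE 0x5B 0xB6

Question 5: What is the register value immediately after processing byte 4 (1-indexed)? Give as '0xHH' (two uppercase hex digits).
Answer: 0xC8

Derivation:
After byte 1 (0xAE): reg=0xEF
After byte 2 (0xCE): reg=0xE7
After byte 3 (0x8E): reg=0x18
After byte 4 (0x83): reg=0xC8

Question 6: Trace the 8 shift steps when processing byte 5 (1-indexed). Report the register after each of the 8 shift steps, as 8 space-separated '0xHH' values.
Answer: 0x5A 0xB4 0x6F 0xDE 0xBB 0x71 0xE2 0xC3

Derivation:
After byte 1 (0xAE): reg=0xEF
After byte 2 (0xCE): reg=0xE7
After byte 3 (0x8E): reg=0x18
After byte 4 (0x83): reg=0xC8
Register before byte 5: 0xC8
After XOR with byte 0xE5: 0x2D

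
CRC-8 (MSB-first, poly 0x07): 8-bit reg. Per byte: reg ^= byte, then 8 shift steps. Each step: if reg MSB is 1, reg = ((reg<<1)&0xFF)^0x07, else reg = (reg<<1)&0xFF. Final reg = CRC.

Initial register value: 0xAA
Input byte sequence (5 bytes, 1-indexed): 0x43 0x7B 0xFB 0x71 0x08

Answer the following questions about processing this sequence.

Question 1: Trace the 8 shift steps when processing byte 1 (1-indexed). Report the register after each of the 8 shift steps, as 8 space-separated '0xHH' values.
Register before byte 1: 0xAA
After XOR with byte 0x43: 0xE9

Answer: 0xD5 0xAD 0x5D 0xBA 0x73 0xE6 0xCB 0x91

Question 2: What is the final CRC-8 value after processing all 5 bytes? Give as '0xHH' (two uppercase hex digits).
Answer: 0xF7

Derivation:
After byte 1 (0x43): reg=0x91
After byte 2 (0x7B): reg=0x98
After byte 3 (0xFB): reg=0x2E
After byte 4 (0x71): reg=0x9A
After byte 5 (0x08): reg=0xF7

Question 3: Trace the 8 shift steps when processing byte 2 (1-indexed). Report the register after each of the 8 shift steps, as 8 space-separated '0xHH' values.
Answer: 0xD3 0xA1 0x45 0x8A 0x13 0x26 0x4C 0x98

Derivation:
After byte 1 (0x43): reg=0x91
Register before byte 2: 0x91
After XOR with byte 0x7B: 0xEA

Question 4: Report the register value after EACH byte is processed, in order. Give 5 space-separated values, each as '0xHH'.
0x91 0x98 0x2E 0x9A 0xF7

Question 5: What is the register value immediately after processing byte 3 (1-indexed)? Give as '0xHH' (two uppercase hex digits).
Answer: 0x2E

Derivation:
After byte 1 (0x43): reg=0x91
After byte 2 (0x7B): reg=0x98
After byte 3 (0xFB): reg=0x2E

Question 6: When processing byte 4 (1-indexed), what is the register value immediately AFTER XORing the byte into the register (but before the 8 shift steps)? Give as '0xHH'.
Answer: 0x5F

Derivation:
Register before byte 4: 0x2E
Byte 4: 0x71
0x2E XOR 0x71 = 0x5F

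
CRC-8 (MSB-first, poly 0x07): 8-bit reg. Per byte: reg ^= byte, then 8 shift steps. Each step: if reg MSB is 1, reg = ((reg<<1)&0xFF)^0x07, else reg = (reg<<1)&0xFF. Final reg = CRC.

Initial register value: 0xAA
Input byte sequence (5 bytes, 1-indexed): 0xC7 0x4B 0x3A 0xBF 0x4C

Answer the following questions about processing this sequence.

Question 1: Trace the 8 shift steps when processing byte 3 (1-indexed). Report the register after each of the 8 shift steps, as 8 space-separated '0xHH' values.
After byte 1 (0xC7): reg=0x04
After byte 2 (0x4B): reg=0xEA
Register before byte 3: 0xEA
After XOR with byte 0x3A: 0xD0

Answer: 0xA7 0x49 0x92 0x23 0x46 0x8C 0x1F 0x3E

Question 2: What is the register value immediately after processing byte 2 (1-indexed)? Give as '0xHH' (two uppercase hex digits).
Answer: 0xEA

Derivation:
After byte 1 (0xC7): reg=0x04
After byte 2 (0x4B): reg=0xEA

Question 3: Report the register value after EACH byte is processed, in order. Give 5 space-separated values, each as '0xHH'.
0x04 0xEA 0x3E 0x8E 0x40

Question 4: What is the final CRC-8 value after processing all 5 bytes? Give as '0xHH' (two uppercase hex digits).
Answer: 0x40

Derivation:
After byte 1 (0xC7): reg=0x04
After byte 2 (0x4B): reg=0xEA
After byte 3 (0x3A): reg=0x3E
After byte 4 (0xBF): reg=0x8E
After byte 5 (0x4C): reg=0x40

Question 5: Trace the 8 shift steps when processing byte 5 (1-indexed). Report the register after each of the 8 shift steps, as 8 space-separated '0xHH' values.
Answer: 0x83 0x01 0x02 0x04 0x08 0x10 0x20 0x40

Derivation:
After byte 1 (0xC7): reg=0x04
After byte 2 (0x4B): reg=0xEA
After byte 3 (0x3A): reg=0x3E
After byte 4 (0xBF): reg=0x8E
Register before byte 5: 0x8E
After XOR with byte 0x4C: 0xC2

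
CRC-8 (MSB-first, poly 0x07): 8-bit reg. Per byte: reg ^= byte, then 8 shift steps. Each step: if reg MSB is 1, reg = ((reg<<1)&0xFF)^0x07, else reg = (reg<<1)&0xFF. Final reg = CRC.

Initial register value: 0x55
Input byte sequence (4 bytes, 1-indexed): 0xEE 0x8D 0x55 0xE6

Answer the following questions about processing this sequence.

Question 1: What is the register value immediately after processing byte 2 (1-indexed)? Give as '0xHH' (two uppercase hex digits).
After byte 1 (0xEE): reg=0x28
After byte 2 (0x8D): reg=0x72

Answer: 0x72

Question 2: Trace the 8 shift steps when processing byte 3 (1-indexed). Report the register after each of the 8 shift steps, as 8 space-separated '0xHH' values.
Answer: 0x4E 0x9C 0x3F 0x7E 0xFC 0xFF 0xF9 0xF5

Derivation:
After byte 1 (0xEE): reg=0x28
After byte 2 (0x8D): reg=0x72
Register before byte 3: 0x72
After XOR with byte 0x55: 0x27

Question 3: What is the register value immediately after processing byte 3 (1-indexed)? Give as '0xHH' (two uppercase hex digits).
After byte 1 (0xEE): reg=0x28
After byte 2 (0x8D): reg=0x72
After byte 3 (0x55): reg=0xF5

Answer: 0xF5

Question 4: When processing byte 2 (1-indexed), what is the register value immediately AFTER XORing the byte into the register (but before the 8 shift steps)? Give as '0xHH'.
Register before byte 2: 0x28
Byte 2: 0x8D
0x28 XOR 0x8D = 0xA5

Answer: 0xA5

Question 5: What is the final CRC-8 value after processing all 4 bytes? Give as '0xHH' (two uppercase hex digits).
Answer: 0x79

Derivation:
After byte 1 (0xEE): reg=0x28
After byte 2 (0x8D): reg=0x72
After byte 3 (0x55): reg=0xF5
After byte 4 (0xE6): reg=0x79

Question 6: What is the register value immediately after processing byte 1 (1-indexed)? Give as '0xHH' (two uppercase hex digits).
Answer: 0x28

Derivation:
After byte 1 (0xEE): reg=0x28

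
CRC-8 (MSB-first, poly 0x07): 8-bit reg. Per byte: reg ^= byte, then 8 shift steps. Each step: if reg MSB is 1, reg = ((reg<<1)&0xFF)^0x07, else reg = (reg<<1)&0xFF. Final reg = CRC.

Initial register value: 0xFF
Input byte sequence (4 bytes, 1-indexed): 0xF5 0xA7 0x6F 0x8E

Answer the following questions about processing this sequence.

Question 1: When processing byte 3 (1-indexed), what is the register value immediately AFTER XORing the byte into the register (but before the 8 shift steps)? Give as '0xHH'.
Register before byte 3: 0xFE
Byte 3: 0x6F
0xFE XOR 0x6F = 0x91

Answer: 0x91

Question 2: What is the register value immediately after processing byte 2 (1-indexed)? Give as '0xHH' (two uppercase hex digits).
Answer: 0xFE

Derivation:
After byte 1 (0xF5): reg=0x36
After byte 2 (0xA7): reg=0xFE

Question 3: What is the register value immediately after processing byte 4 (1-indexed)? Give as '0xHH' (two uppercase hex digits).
Answer: 0x57

Derivation:
After byte 1 (0xF5): reg=0x36
After byte 2 (0xA7): reg=0xFE
After byte 3 (0x6F): reg=0xFE
After byte 4 (0x8E): reg=0x57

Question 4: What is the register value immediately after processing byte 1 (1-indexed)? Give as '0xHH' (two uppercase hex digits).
Answer: 0x36

Derivation:
After byte 1 (0xF5): reg=0x36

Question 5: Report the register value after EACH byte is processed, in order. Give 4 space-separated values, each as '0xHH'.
0x36 0xFE 0xFE 0x57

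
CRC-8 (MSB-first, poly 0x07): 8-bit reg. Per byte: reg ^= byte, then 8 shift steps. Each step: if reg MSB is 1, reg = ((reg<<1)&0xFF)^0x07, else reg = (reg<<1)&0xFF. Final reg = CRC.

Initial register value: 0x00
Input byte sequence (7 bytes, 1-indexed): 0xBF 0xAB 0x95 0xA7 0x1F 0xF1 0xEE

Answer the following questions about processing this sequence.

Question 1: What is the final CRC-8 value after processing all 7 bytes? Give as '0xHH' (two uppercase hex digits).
After byte 1 (0xBF): reg=0x34
After byte 2 (0xAB): reg=0xD4
After byte 3 (0x95): reg=0xC0
After byte 4 (0xA7): reg=0x32
After byte 5 (0x1F): reg=0xC3
After byte 6 (0xF1): reg=0x9E
After byte 7 (0xEE): reg=0x57

Answer: 0x57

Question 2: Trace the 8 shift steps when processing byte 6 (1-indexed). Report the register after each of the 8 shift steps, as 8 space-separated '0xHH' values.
After byte 1 (0xBF): reg=0x34
After byte 2 (0xAB): reg=0xD4
After byte 3 (0x95): reg=0xC0
After byte 4 (0xA7): reg=0x32
After byte 5 (0x1F): reg=0xC3
Register before byte 6: 0xC3
After XOR with byte 0xF1: 0x32

Answer: 0x64 0xC8 0x97 0x29 0x52 0xA4 0x4F 0x9E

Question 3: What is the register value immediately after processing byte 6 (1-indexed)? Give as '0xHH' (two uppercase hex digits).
After byte 1 (0xBF): reg=0x34
After byte 2 (0xAB): reg=0xD4
After byte 3 (0x95): reg=0xC0
After byte 4 (0xA7): reg=0x32
After byte 5 (0x1F): reg=0xC3
After byte 6 (0xF1): reg=0x9E

Answer: 0x9E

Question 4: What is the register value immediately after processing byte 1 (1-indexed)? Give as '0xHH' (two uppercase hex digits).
Answer: 0x34

Derivation:
After byte 1 (0xBF): reg=0x34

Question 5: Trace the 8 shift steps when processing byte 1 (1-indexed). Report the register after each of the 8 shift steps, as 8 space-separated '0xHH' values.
Answer: 0x79 0xF2 0xE3 0xC1 0x85 0x0D 0x1A 0x34

Derivation:
Register before byte 1: 0x00
After XOR with byte 0xBF: 0xBF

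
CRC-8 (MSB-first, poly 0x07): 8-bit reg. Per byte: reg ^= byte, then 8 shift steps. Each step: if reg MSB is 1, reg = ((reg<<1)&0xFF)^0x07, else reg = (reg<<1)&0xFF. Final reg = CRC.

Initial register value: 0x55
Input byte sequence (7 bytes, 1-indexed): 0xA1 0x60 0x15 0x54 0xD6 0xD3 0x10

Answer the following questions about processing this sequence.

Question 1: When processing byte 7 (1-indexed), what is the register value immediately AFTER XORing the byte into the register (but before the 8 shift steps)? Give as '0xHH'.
Answer: 0x72

Derivation:
Register before byte 7: 0x62
Byte 7: 0x10
0x62 XOR 0x10 = 0x72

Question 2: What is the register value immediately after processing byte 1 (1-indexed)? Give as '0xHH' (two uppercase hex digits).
After byte 1 (0xA1): reg=0xC2

Answer: 0xC2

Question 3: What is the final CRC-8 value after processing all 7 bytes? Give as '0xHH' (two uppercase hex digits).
After byte 1 (0xA1): reg=0xC2
After byte 2 (0x60): reg=0x67
After byte 3 (0x15): reg=0x59
After byte 4 (0x54): reg=0x23
After byte 5 (0xD6): reg=0xC5
After byte 6 (0xD3): reg=0x62
After byte 7 (0x10): reg=0x59

Answer: 0x59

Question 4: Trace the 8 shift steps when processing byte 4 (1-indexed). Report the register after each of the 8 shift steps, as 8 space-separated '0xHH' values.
Answer: 0x1A 0x34 0x68 0xD0 0xA7 0x49 0x92 0x23

Derivation:
After byte 1 (0xA1): reg=0xC2
After byte 2 (0x60): reg=0x67
After byte 3 (0x15): reg=0x59
Register before byte 4: 0x59
After XOR with byte 0x54: 0x0D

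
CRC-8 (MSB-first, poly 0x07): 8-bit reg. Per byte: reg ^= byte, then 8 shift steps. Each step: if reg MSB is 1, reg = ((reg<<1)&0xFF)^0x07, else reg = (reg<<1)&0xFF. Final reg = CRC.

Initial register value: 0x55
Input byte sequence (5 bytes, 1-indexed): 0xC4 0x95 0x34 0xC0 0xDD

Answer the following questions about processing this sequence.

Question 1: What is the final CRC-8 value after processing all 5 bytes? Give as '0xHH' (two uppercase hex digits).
After byte 1 (0xC4): reg=0xFE
After byte 2 (0x95): reg=0x16
After byte 3 (0x34): reg=0xEE
After byte 4 (0xC0): reg=0xCA
After byte 5 (0xDD): reg=0x65

Answer: 0x65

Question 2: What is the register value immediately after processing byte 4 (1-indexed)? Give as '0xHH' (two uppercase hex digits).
After byte 1 (0xC4): reg=0xFE
After byte 2 (0x95): reg=0x16
After byte 3 (0x34): reg=0xEE
After byte 4 (0xC0): reg=0xCA

Answer: 0xCA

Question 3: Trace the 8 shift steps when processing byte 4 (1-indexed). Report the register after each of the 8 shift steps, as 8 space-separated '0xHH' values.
After byte 1 (0xC4): reg=0xFE
After byte 2 (0x95): reg=0x16
After byte 3 (0x34): reg=0xEE
Register before byte 4: 0xEE
After XOR with byte 0xC0: 0x2E

Answer: 0x5C 0xB8 0x77 0xEE 0xDB 0xB1 0x65 0xCA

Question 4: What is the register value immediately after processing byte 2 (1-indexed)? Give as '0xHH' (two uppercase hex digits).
Answer: 0x16

Derivation:
After byte 1 (0xC4): reg=0xFE
After byte 2 (0x95): reg=0x16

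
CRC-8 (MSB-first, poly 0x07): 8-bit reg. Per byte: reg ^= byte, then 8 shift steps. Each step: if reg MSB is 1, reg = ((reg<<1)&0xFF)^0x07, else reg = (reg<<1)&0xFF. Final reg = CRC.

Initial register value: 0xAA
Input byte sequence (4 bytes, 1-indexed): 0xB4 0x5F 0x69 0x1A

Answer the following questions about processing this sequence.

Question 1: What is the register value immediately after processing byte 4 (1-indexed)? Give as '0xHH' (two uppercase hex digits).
After byte 1 (0xB4): reg=0x5A
After byte 2 (0x5F): reg=0x1B
After byte 3 (0x69): reg=0x59
After byte 4 (0x1A): reg=0xCE

Answer: 0xCE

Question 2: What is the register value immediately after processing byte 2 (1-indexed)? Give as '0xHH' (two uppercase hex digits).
Answer: 0x1B

Derivation:
After byte 1 (0xB4): reg=0x5A
After byte 2 (0x5F): reg=0x1B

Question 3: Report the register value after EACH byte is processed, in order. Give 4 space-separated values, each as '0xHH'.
0x5A 0x1B 0x59 0xCE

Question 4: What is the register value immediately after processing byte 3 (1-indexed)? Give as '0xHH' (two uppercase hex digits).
Answer: 0x59

Derivation:
After byte 1 (0xB4): reg=0x5A
After byte 2 (0x5F): reg=0x1B
After byte 3 (0x69): reg=0x59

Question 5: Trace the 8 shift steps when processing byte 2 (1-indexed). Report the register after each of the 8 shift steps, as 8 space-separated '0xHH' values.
After byte 1 (0xB4): reg=0x5A
Register before byte 2: 0x5A
After XOR with byte 0x5F: 0x05

Answer: 0x0A 0x14 0x28 0x50 0xA0 0x47 0x8E 0x1B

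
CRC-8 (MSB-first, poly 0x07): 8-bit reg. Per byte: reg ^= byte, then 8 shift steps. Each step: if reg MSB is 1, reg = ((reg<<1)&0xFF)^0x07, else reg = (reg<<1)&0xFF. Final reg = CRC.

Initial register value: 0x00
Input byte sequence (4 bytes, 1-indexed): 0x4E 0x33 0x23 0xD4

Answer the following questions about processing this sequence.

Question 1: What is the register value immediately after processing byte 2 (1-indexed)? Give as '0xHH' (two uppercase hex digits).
After byte 1 (0x4E): reg=0xED
After byte 2 (0x33): reg=0x14

Answer: 0x14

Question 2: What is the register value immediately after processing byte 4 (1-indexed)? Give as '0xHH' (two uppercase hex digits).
After byte 1 (0x4E): reg=0xED
After byte 2 (0x33): reg=0x14
After byte 3 (0x23): reg=0x85
After byte 4 (0xD4): reg=0xB0

Answer: 0xB0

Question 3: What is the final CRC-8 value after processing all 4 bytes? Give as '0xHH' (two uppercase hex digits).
After byte 1 (0x4E): reg=0xED
After byte 2 (0x33): reg=0x14
After byte 3 (0x23): reg=0x85
After byte 4 (0xD4): reg=0xB0

Answer: 0xB0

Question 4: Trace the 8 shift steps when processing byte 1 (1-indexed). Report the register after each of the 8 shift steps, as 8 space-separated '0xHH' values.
Answer: 0x9C 0x3F 0x7E 0xFC 0xFF 0xF9 0xF5 0xED

Derivation:
Register before byte 1: 0x00
After XOR with byte 0x4E: 0x4E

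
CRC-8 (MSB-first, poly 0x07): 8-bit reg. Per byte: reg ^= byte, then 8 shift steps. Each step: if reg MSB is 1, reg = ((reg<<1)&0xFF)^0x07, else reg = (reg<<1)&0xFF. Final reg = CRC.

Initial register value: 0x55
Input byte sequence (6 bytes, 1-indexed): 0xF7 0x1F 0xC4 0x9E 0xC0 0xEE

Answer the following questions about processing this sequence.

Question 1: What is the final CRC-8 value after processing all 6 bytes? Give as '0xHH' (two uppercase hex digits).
Answer: 0x99

Derivation:
After byte 1 (0xF7): reg=0x67
After byte 2 (0x1F): reg=0x6F
After byte 3 (0xC4): reg=0x58
After byte 4 (0x9E): reg=0x5C
After byte 5 (0xC0): reg=0xDD
After byte 6 (0xEE): reg=0x99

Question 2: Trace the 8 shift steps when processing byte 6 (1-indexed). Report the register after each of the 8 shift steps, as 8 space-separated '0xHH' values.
Answer: 0x66 0xCC 0x9F 0x39 0x72 0xE4 0xCF 0x99

Derivation:
After byte 1 (0xF7): reg=0x67
After byte 2 (0x1F): reg=0x6F
After byte 3 (0xC4): reg=0x58
After byte 4 (0x9E): reg=0x5C
After byte 5 (0xC0): reg=0xDD
Register before byte 6: 0xDD
After XOR with byte 0xEE: 0x33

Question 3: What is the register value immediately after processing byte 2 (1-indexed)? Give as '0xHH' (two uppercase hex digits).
Answer: 0x6F

Derivation:
After byte 1 (0xF7): reg=0x67
After byte 2 (0x1F): reg=0x6F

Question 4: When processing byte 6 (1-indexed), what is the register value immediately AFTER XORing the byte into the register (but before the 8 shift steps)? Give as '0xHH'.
Register before byte 6: 0xDD
Byte 6: 0xEE
0xDD XOR 0xEE = 0x33

Answer: 0x33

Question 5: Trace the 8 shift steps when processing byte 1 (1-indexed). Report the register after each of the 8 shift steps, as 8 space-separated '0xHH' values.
Answer: 0x43 0x86 0x0B 0x16 0x2C 0x58 0xB0 0x67

Derivation:
Register before byte 1: 0x55
After XOR with byte 0xF7: 0xA2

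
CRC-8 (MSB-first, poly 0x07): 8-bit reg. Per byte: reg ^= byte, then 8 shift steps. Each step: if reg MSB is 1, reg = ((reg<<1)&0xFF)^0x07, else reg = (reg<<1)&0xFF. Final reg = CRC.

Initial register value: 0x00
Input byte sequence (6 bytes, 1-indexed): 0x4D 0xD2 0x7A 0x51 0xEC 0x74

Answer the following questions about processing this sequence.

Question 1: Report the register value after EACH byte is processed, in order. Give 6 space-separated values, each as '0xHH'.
0xE4 0x82 0xE6 0x0C 0xAE 0x08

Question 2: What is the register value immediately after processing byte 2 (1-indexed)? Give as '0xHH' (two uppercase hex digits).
Answer: 0x82

Derivation:
After byte 1 (0x4D): reg=0xE4
After byte 2 (0xD2): reg=0x82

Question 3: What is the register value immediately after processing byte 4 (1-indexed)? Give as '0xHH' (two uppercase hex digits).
Answer: 0x0C

Derivation:
After byte 1 (0x4D): reg=0xE4
After byte 2 (0xD2): reg=0x82
After byte 3 (0x7A): reg=0xE6
After byte 4 (0x51): reg=0x0C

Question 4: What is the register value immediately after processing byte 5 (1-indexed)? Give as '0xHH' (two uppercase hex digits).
Answer: 0xAE

Derivation:
After byte 1 (0x4D): reg=0xE4
After byte 2 (0xD2): reg=0x82
After byte 3 (0x7A): reg=0xE6
After byte 4 (0x51): reg=0x0C
After byte 5 (0xEC): reg=0xAE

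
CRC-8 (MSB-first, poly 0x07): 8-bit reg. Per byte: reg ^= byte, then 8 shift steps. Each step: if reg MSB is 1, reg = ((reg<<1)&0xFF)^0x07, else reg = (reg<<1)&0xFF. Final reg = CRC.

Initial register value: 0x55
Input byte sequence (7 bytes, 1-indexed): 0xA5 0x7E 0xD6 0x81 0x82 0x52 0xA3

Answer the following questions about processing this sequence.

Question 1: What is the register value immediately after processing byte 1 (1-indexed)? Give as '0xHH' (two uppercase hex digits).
After byte 1 (0xA5): reg=0xDE

Answer: 0xDE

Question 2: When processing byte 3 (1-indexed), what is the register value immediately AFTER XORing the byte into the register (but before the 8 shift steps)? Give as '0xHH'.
Answer: 0xBF

Derivation:
Register before byte 3: 0x69
Byte 3: 0xD6
0x69 XOR 0xD6 = 0xBF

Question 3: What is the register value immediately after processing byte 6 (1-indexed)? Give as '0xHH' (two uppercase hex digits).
After byte 1 (0xA5): reg=0xDE
After byte 2 (0x7E): reg=0x69
After byte 3 (0xD6): reg=0x34
After byte 4 (0x81): reg=0x02
After byte 5 (0x82): reg=0x89
After byte 6 (0x52): reg=0x0F

Answer: 0x0F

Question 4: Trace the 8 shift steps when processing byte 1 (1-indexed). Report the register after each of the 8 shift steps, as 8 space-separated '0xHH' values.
Register before byte 1: 0x55
After XOR with byte 0xA5: 0xF0

Answer: 0xE7 0xC9 0x95 0x2D 0x5A 0xB4 0x6F 0xDE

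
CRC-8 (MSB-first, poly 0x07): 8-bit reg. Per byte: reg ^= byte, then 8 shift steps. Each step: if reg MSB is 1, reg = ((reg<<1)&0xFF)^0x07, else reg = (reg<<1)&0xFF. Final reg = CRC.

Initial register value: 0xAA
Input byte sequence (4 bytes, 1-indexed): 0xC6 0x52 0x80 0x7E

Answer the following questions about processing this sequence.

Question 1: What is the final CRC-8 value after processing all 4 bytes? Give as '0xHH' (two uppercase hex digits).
Answer: 0x84

Derivation:
After byte 1 (0xC6): reg=0x03
After byte 2 (0x52): reg=0xB0
After byte 3 (0x80): reg=0x90
After byte 4 (0x7E): reg=0x84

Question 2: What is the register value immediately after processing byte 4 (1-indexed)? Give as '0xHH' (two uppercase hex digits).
After byte 1 (0xC6): reg=0x03
After byte 2 (0x52): reg=0xB0
After byte 3 (0x80): reg=0x90
After byte 4 (0x7E): reg=0x84

Answer: 0x84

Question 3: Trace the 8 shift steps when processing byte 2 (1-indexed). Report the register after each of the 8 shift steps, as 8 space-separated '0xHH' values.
Answer: 0xA2 0x43 0x86 0x0B 0x16 0x2C 0x58 0xB0

Derivation:
After byte 1 (0xC6): reg=0x03
Register before byte 2: 0x03
After XOR with byte 0x52: 0x51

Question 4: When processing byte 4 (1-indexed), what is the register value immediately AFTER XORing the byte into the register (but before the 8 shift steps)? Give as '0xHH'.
Answer: 0xEE

Derivation:
Register before byte 4: 0x90
Byte 4: 0x7E
0x90 XOR 0x7E = 0xEE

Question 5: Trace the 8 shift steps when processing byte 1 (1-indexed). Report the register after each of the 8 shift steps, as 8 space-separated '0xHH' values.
Answer: 0xD8 0xB7 0x69 0xD2 0xA3 0x41 0x82 0x03

Derivation:
Register before byte 1: 0xAA
After XOR with byte 0xC6: 0x6C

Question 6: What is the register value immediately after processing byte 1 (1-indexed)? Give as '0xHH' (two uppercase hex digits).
After byte 1 (0xC6): reg=0x03

Answer: 0x03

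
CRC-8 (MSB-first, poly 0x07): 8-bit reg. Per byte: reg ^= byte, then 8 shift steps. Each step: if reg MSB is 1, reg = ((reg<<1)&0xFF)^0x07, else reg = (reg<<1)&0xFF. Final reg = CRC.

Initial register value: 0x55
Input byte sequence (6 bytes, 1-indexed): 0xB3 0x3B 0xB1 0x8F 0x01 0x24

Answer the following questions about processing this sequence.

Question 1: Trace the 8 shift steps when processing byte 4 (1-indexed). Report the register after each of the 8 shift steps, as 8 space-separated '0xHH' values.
Answer: 0x98 0x37 0x6E 0xDC 0xBF 0x79 0xF2 0xE3

Derivation:
After byte 1 (0xB3): reg=0xBC
After byte 2 (0x3B): reg=0x9C
After byte 3 (0xB1): reg=0xC3
Register before byte 4: 0xC3
After XOR with byte 0x8F: 0x4C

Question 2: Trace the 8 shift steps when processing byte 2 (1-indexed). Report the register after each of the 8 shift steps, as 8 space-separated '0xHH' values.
Answer: 0x09 0x12 0x24 0x48 0x90 0x27 0x4E 0x9C

Derivation:
After byte 1 (0xB3): reg=0xBC
Register before byte 2: 0xBC
After XOR with byte 0x3B: 0x87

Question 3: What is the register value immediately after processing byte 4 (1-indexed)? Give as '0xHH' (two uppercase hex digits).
After byte 1 (0xB3): reg=0xBC
After byte 2 (0x3B): reg=0x9C
After byte 3 (0xB1): reg=0xC3
After byte 4 (0x8F): reg=0xE3

Answer: 0xE3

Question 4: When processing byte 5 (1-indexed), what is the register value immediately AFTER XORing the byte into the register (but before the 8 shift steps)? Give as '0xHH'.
Answer: 0xE2

Derivation:
Register before byte 5: 0xE3
Byte 5: 0x01
0xE3 XOR 0x01 = 0xE2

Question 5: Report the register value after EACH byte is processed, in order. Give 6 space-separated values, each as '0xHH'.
0xBC 0x9C 0xC3 0xE3 0xA0 0x95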